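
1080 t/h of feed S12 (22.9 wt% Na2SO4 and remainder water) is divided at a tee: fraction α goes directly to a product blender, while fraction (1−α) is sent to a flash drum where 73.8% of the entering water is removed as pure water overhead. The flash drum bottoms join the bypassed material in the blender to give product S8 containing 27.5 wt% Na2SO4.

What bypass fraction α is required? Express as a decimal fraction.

All 1080×0.229 = 247.32 t/h of Na2SO4 reaches S8, so S8 = 247.32/0.275 = 899.35 t/h and vapour = 180.65 t/h.
The evaporator receives (1−α)·1080 of feed at 0.771 water and removes 0.738 of that water:
0.738×0.771×(1−α)×1080 = 180.65
(1−α) = 180.65/614.52 = 0.2940;  α = 0.7060.

0.706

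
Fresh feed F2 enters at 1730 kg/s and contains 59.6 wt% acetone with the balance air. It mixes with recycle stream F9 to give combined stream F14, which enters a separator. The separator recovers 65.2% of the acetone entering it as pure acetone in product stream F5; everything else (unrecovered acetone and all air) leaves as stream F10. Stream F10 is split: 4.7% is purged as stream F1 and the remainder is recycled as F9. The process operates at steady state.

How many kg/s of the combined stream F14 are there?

16410 kg/s

air enters only via F2 and leaves only via the purge: 1730×0.404 = 0.047×(air in F10), and the separator passes all air, so air in F14 = air in F10 = 14871 kg/s.
acetone in F14: m_A = 1730×0.596 + (1−0.047)·(1−0.652)·m_A, so m_A = 1031.1/0.6684 = 1542.7 kg/s.
F14 = 1542.7 + 14871 = 16413 kg/s.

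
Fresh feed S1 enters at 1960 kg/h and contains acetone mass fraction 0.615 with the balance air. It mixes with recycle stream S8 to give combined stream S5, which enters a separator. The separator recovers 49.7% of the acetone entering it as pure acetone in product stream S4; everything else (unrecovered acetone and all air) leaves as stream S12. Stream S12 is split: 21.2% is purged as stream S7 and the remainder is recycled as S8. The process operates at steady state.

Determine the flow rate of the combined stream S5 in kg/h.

air enters only via S1 and leaves only via the purge: 1960×0.385 = 0.212×(air in S12), and the separator passes all air, so air in S5 = air in S12 = 3559.4 kg/h.
acetone in S5: m_A = 1960×0.615 + (1−0.212)·(1−0.497)·m_A, so m_A = 1205.4/0.6036 = 1996.9 kg/h.
S5 = 1996.9 + 3559.4 = 5556.3 kg/h.

5556 kg/h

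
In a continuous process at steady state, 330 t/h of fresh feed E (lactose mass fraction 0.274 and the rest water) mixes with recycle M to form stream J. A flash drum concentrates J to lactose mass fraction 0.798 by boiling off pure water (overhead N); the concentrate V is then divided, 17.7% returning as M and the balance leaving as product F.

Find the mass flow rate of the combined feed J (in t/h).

Overall lactose balance (none leaves overhead): lactose in fresh feed = lactose in product, i.e. 330×0.274 = (1−0.177)·V·0.798.
V = 90.42/(0.798×0.823) = 137.68 t/h.
Recycle M = 0.177×137.68 = 24.369 t/h.
Combined feed J = 330 + 24.369 = 354.37 t/h.

354.4 t/h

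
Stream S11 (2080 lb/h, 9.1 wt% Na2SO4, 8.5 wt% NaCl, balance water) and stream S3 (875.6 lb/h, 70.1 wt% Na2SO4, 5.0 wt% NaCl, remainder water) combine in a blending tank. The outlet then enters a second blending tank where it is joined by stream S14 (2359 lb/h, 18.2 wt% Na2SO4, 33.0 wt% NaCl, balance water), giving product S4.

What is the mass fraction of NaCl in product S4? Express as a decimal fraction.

Overall, product flow = 5314.6 lb/h.
NaCl in = 2080×0.085 + 875.6×0.050 + 2359×0.330 = 999.05 lb/h.
NaCl fraction in S4 = 0.1880.

0.1880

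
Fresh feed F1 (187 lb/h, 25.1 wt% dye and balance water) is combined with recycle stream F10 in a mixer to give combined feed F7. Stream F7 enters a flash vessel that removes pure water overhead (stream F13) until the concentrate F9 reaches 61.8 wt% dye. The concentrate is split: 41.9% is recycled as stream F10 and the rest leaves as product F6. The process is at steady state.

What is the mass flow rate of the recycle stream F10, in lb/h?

Overall dye balance (none leaves overhead): dye in fresh feed = dye in product, i.e. 187×0.251 = (1−0.419)·F9·0.618.
F9 = 46.937/(0.618×0.581) = 130.72 lb/h.
Recycle F10 = 0.419×130.72 = 54.773 lb/h.

54.77 lb/h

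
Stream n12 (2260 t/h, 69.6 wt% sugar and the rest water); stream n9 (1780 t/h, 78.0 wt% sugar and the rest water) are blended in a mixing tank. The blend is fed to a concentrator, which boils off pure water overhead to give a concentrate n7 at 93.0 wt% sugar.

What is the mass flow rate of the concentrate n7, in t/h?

sugar entering = 2260×0.696 + 1780×0.780 = 2961.4 t/h.
All sugar reports to n7, so n7 = 2961.4/0.930 = 3184.3 t/h.

3184 t/h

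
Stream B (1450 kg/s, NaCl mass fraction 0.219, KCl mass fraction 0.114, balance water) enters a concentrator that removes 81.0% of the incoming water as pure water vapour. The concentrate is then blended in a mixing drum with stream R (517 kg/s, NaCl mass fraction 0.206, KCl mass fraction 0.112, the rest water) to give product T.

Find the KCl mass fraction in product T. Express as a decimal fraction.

Vapour removed = 0.810×0.667×1450 = 783.39 kg/s; concentrate = 666.61 kg/s.
KCl reaching the mixer = 165.3 (from concentrate) + 517×0.112 = 223.2 kg/s.
Product flow = 666.61 + 517 = 1183.6 kg/s; KCl fraction = 0.189.

0.189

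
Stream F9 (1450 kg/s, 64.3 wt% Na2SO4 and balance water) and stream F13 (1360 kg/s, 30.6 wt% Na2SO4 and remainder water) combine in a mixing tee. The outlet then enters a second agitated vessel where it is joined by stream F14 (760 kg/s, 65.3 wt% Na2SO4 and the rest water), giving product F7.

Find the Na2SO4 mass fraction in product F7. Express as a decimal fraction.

Overall, product flow = 3570 kg/s.
Na2SO4 in = 1450×0.643 + 1360×0.306 + 760×0.653 = 1844.8 kg/s.
Na2SO4 fraction in F7 = 0.5167.

0.5167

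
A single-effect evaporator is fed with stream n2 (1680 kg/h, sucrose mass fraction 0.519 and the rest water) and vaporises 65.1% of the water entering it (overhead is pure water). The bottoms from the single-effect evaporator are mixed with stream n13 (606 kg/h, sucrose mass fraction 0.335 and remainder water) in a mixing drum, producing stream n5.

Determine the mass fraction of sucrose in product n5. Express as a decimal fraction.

0.611

Vapour removed = 0.651×0.481×1680 = 526.06 kg/h; concentrate = 1153.9 kg/h.
sucrose reaching the mixer = 871.92 (from concentrate) + 606×0.335 = 1074.9 kg/h.
Product flow = 1153.9 + 606 = 1759.9 kg/h; sucrose fraction = 0.611.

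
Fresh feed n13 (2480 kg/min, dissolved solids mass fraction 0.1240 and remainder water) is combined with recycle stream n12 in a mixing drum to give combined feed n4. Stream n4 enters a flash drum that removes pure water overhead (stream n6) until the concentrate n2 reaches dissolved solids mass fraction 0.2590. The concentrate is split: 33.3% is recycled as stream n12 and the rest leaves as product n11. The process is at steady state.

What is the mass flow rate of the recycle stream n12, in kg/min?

592.8 kg/min

Overall dissolved solids balance (none leaves overhead): dissolved solids in fresh feed = dissolved solids in product, i.e. 2480×0.124 = (1−0.333)·n2·0.259.
n2 = 307.52/(0.259×0.667) = 1780.1 kg/min.
Recycle n12 = 0.333×1780.1 = 592.78 kg/min.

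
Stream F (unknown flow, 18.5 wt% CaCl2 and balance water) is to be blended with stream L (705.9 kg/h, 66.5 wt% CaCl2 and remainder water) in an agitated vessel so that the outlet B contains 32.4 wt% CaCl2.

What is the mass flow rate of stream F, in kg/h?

Let F be the unknown flow. Total out = 705.9 + F.
CaCl2 balance: 469.42 + 0.185·F = 0.324·(705.9 + F)
(0.185 − 0.324)·F = 0.324×705.9 − 469.42 = -240.71
F = -240.71 / -0.139 = 1731.7 kg/h

1732 kg/h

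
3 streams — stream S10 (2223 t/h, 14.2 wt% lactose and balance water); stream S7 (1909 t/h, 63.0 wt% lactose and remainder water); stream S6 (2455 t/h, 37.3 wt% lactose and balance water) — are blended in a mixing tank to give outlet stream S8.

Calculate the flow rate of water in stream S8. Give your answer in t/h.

water out = water in = 2223×0.858 + 1909×0.370 + 2455×0.627 = 4152.9 t/h.

4153 t/h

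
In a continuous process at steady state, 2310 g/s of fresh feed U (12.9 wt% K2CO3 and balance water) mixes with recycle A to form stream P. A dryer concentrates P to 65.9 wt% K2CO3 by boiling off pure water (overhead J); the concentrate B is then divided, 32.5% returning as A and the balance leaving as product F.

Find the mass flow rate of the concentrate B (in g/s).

Overall K2CO3 balance (none leaves overhead): K2CO3 in fresh feed = K2CO3 in product, i.e. 2310×0.129 = (1−0.325)·B·0.659.
B = 297.99/(0.659×0.675) = 669.9 g/s.

669.9 g/s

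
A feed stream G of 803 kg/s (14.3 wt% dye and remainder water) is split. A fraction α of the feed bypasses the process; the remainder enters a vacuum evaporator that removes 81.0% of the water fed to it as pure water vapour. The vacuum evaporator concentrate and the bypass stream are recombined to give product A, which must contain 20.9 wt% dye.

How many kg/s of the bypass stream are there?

All 803×0.143 = 114.83 kg/s of dye reaches A, so A = 114.83/0.209 = 549.42 kg/s and vapour = 253.58 kg/s.
The evaporator receives (1−α)·803 of feed at 0.857 water and removes 0.810 of that water:
0.810×0.857×(1−α)×803 = 253.58
(1−α) = 253.58/557.42 = 0.4549;  α = 0.5451.
Bypass flow = 0.5451×803 = 437.7 kg/s.

437.7 kg/s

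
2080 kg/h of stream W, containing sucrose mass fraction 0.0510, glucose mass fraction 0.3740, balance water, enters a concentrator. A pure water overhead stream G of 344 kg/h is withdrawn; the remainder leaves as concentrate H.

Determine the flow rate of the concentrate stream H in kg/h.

Concentrate = 2080 − 344 = 1736 kg/h.

1736 kg/h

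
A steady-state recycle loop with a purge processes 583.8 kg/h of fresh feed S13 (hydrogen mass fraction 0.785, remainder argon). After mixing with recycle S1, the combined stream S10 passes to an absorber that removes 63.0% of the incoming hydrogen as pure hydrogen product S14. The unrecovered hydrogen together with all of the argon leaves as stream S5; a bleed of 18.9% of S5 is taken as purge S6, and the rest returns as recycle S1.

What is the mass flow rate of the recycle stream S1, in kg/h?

735.1 kg/h

argon enters only via S13 and leaves only via the purge: 583.8×0.215 = 0.189×(argon in S5), and the absorber passes all argon, so argon in S10 = argon in S5 = 664.11 kg/h.
hydrogen in S10: m_A = 583.8×0.785 + (1−0.189)·(1−0.630)·m_A, so m_A = 458.28/0.6999 = 654.76 kg/h.
S5 = (1−0.630)×654.76 + 664.11 = 906.37 kg/h.
Recycle S1 = (1−0.189)×906.37 = 735.07 kg/h.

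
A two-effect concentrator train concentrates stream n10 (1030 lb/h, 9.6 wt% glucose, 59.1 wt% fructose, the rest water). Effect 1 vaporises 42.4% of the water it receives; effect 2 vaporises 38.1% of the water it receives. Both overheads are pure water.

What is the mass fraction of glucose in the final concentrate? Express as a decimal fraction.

water in feed = 1030×0.313 = 322.39 lb/h.
After stage 1: water left = (1−0.424)×322.39 = 185.7; stream total = 893.31 lb/h.
After stage 2: water left = (1−0.381)×185.7 = 114.95; final concentrate = 822.56 lb/h.
glucose fraction = 98.88/822.56 = 0.1202.

0.1202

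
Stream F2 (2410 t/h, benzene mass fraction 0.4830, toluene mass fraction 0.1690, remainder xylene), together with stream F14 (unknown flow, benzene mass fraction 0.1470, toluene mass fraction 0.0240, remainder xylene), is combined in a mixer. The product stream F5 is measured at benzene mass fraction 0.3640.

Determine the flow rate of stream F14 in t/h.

1322 t/h

Let F14 be the unknown flow. Total out = 2410 + F14.
benzene balance: 1164 + 0.147·F14 = 0.364·(2410 + F14)
(0.147 − 0.364)·F14 = 0.364×2410 − 1164 = -286.79
F14 = -286.79 / -0.217 = 1321.6 t/h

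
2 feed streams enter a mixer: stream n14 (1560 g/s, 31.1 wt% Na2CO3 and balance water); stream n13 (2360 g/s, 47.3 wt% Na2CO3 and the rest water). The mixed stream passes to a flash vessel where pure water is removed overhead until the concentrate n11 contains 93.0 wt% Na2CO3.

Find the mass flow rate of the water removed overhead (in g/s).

Na2CO3 entering = 1560×0.311 + 2360×0.473 = 1601.4 g/s.
All Na2CO3 reports to n11, so n11 = 1601.4/0.930 = 1722 g/s.
Total feed = 3920 g/s; overhead = 3920 − 1722 = 2198 g/s.

2198 g/s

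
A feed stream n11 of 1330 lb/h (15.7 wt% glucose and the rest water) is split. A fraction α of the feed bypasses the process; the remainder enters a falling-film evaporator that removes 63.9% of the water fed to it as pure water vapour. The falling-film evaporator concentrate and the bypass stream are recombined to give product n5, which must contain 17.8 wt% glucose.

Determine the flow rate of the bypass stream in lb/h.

1039 lb/h

All 1330×0.157 = 208.81 lb/h of glucose reaches n5, so n5 = 208.81/0.178 = 1173.1 lb/h and vapour = 156.91 lb/h.
The evaporator receives (1−α)·1330 of feed at 0.843 water and removes 0.639 of that water:
0.639×0.843×(1−α)×1330 = 156.91
(1−α) = 156.91/716.44 = 0.2190;  α = 0.7810.
Bypass flow = 0.7810×1330 = 1038.7 lb/h.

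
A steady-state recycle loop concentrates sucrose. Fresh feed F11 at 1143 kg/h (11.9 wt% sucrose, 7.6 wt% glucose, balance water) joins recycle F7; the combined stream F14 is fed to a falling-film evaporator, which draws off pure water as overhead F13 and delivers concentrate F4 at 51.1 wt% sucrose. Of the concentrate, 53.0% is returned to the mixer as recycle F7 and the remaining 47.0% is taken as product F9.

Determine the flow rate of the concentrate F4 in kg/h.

Overall sucrose balance (none leaves overhead): sucrose in fresh feed = sucrose in product, i.e. 1143×0.119 = (1−0.530)·F4·0.511.
F4 = 136.02/(0.511×0.470) = 566.34 kg/h.

566.3 kg/h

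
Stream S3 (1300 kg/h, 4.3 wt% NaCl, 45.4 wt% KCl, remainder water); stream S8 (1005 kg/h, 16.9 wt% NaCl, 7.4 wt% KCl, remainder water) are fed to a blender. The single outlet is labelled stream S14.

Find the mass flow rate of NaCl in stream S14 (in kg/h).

NaCl out = NaCl in = 1300×0.043 + 1005×0.169 = 225.75 kg/h.

225.7 kg/h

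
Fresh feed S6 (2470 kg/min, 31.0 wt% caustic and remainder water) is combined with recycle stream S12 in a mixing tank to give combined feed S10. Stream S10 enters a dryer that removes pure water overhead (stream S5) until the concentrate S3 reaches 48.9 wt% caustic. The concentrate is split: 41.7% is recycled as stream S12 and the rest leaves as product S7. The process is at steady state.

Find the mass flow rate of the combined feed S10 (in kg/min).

3590 kg/min

Overall caustic balance (none leaves overhead): caustic in fresh feed = caustic in product, i.e. 2470×0.310 = (1−0.417)·S3·0.489.
S3 = 765.7/(0.489×0.583) = 2685.8 kg/min.
Recycle S12 = 0.417×2685.8 = 1120 kg/min.
Combined feed S10 = 2470 + 1120 = 3590 kg/min.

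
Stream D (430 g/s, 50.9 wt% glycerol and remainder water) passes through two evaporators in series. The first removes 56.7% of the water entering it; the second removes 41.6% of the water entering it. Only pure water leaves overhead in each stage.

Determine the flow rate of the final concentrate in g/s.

272.3 g/s

water in feed = 430×0.491 = 211.13 g/s.
After stage 1: water left = (1−0.567)×211.13 = 91.419; stream total = 310.29 g/s.
After stage 2: water left = (1−0.416)×91.419 = 53.389; final concentrate = 272.26 g/s.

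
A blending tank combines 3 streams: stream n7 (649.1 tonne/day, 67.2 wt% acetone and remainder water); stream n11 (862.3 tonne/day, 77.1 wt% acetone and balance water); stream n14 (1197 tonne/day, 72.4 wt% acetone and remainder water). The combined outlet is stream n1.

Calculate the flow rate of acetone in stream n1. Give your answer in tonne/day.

acetone out = acetone in = 649.1×0.672 + 862.3×0.771 + 1197×0.724 = 1967.7 tonne/day.

1968 tonne/day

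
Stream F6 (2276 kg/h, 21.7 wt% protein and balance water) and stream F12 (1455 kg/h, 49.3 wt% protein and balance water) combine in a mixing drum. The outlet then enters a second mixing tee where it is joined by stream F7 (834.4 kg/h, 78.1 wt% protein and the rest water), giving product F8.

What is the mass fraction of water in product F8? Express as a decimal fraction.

Overall, product flow = 4565.4 kg/h.
water in = 2276×0.783 + 1455×0.507 + 834.4×0.219 = 2702.5 kg/h.
water fraction in F8 = 0.592.

0.592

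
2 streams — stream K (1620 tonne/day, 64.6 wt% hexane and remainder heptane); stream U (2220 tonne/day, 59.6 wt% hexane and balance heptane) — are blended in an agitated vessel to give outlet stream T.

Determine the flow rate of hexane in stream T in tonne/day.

2370 tonne/day

hexane out = hexane in = 1620×0.646 + 2220×0.596 = 2369.6 tonne/day.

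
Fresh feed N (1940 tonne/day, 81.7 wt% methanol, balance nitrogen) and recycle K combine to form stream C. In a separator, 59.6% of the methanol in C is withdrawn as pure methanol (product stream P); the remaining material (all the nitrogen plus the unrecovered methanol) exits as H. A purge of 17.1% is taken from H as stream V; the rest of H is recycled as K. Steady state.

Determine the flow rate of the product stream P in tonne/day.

methanol in C: m_A = 1940×0.817 + (1−0.171)·(1−0.596)·m_A, so m_A = 1585/0.6651 = 2383.1 tonne/day.
Product P = 0.596×2383.1 = 1420.3 tonne/day.

1420 tonne/day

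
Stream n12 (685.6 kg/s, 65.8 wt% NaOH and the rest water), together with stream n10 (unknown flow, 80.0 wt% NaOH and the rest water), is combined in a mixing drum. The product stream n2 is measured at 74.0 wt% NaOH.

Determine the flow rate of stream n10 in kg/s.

Let n10 be the unknown flow. Total out = 685.6 + n10.
NaOH balance: 451.12 + 0.800·n10 = 0.740·(685.6 + n10)
(0.800 − 0.740)·n10 = 0.740×685.6 − 451.12 = 56.219
n10 = 56.219 / 0.060 = 936.99 kg/s

937 kg/s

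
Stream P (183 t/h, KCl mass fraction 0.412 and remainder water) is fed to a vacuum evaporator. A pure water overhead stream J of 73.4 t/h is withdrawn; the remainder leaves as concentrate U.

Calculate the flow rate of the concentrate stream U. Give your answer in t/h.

109.6 t/h

Concentrate = 183 − 73.4 = 109.6 t/h.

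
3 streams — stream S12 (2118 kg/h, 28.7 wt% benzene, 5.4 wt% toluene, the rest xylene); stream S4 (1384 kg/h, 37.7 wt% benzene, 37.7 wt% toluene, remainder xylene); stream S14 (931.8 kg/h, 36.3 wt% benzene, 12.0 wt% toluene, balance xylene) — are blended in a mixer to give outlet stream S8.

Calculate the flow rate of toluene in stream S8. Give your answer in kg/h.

748 kg/h

toluene out = toluene in = 2118×0.054 + 1384×0.377 + 931.8×0.120 = 747.96 kg/h.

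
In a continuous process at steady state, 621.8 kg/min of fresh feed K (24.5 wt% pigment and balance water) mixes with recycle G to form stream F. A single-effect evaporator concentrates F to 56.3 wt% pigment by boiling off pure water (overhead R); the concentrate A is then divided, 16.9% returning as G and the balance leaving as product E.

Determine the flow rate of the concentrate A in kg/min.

Overall pigment balance (none leaves overhead): pigment in fresh feed = pigment in product, i.e. 621.8×0.245 = (1−0.169)·A·0.563.
A = 152.34/(0.563×0.831) = 325.62 kg/min.

325.6 kg/min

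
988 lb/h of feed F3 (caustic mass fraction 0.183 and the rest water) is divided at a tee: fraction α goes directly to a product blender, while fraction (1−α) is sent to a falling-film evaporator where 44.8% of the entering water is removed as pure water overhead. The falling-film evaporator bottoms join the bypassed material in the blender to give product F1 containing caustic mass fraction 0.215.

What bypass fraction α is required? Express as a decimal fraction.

All 988×0.183 = 180.8 lb/h of caustic reaches F1, so F1 = 180.8/0.215 = 840.95 lb/h and vapour = 147.05 lb/h.
The evaporator receives (1−α)·988 of feed at 0.817 water and removes 0.448 of that water:
0.448×0.817×(1−α)×988 = 147.05
(1−α) = 147.05/361.62 = 0.4066;  α = 0.5934.

0.593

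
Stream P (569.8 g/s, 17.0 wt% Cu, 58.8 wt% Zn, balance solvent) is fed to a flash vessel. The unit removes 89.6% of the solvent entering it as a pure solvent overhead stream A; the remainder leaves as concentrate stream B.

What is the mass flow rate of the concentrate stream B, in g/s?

solvent entering = 569.8×0.242 = 137.89 g/s; overhead removed = 0.896×137.89 = 123.55 g/s.
Concentrate = 569.8 − 123.55 = 446.25 g/s.

446.2 g/s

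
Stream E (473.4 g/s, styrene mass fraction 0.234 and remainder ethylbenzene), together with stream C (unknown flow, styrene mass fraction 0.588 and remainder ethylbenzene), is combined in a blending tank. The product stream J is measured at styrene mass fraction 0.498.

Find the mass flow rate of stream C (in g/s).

Let C be the unknown flow. Total out = 473.4 + C.
styrene balance: 110.78 + 0.588·C = 0.498·(473.4 + C)
(0.588 − 0.498)·C = 0.498×473.4 − 110.78 = 124.98
C = 124.98 / 0.090 = 1388.6 g/s

1389 g/s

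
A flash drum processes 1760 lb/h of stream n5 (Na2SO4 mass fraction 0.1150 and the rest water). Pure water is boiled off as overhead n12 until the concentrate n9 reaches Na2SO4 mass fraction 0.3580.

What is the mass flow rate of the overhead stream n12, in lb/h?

1195 lb/h

Na2SO4 is conserved: 1760×0.115 = 202.4 lb/h all reports to the concentrate.
Concentrate = 202.4/(target fraction) = 565.36 lb/h.
Overhead = 1760 − 565.36 = 1194.6 lb/h.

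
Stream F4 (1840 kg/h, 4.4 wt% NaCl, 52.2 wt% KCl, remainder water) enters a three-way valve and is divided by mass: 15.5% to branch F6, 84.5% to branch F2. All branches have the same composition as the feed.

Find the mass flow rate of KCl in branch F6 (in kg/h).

148.9 kg/h

Branch F6 total = 0.155×1840 = 285.2 kg/h.
KCl in F6 = 0.522×285.2 = 148.87 kg/h.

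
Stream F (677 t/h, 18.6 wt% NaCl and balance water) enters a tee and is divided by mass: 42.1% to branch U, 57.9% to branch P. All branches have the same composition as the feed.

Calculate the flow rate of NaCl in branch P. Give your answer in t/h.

72.91 t/h

Branch P total = 0.579×677 = 391.98 t/h.
NaCl in P = 0.186×391.98 = 72.909 t/h.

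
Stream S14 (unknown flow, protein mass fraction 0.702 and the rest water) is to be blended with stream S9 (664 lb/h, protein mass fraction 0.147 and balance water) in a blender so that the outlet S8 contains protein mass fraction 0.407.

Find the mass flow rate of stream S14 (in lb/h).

Let S14 be the unknown flow. Total out = 664 + S14.
protein balance: 97.608 + 0.702·S14 = 0.407·(664 + S14)
(0.702 − 0.407)·S14 = 0.407×664 − 97.608 = 172.64
S14 = 172.64 / 0.295 = 585.22 lb/h

585.2 lb/h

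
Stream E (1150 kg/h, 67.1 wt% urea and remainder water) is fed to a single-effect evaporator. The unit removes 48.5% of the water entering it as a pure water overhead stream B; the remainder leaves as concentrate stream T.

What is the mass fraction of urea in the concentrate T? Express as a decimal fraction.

urea is not removed: 1150×0.671 = 771.65 kg/h of urea enters T.
water entering = 1150×0.329 = 378.35 kg/h; overhead removed = 0.485×378.35 = 183.5 kg/h.
Concentrate = 1150 − 183.5 = 966.5 kg/h.
Mass fraction = 771.65/966.5 = 0.7984.

0.7984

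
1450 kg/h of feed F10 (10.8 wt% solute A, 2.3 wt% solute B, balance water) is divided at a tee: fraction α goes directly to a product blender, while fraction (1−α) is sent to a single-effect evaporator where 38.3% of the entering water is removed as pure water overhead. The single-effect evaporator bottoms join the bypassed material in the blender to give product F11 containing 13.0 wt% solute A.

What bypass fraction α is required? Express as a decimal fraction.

0.492

All 1450×0.108 = 156.6 kg/h of solute A reaches F11, so F11 = 156.6/0.130 = 1204.6 kg/h and vapour = 245.38 kg/h.
The evaporator receives (1−α)·1450 of feed at 0.869 water and removes 0.383 of that water:
0.383×0.869×(1−α)×1450 = 245.38
(1−α) = 245.38/482.6 = 0.5085;  α = 0.4915.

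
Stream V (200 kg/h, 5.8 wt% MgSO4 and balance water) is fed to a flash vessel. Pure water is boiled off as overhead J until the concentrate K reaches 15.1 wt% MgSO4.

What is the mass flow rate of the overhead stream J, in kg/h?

MgSO4 is conserved: 200×0.058 = 11.6 kg/h all reports to the concentrate.
Concentrate = 11.6/(target fraction) = 76.821 kg/h.
Overhead = 200 − 76.821 = 123.18 kg/h.

123.2 kg/h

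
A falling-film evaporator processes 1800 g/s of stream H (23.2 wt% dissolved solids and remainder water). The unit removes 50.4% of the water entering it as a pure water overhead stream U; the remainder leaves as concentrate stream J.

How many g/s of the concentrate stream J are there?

1103 g/s

water entering = 1800×0.768 = 1382.4 g/s; overhead removed = 0.504×1382.4 = 696.73 g/s.
Concentrate = 1800 − 696.73 = 1103.3 g/s.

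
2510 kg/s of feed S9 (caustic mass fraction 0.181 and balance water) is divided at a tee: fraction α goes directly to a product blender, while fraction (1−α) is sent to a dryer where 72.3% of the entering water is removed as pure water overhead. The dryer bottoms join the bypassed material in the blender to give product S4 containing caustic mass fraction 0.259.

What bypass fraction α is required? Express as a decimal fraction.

0.491

All 2510×0.181 = 454.31 kg/s of caustic reaches S4, so S4 = 454.31/0.259 = 1754.1 kg/s and vapour = 755.91 kg/s.
The evaporator receives (1−α)·2510 of feed at 0.819 water and removes 0.723 of that water:
0.723×0.819×(1−α)×2510 = 755.91
(1−α) = 755.91/1486.3 = 0.5086;  α = 0.4914.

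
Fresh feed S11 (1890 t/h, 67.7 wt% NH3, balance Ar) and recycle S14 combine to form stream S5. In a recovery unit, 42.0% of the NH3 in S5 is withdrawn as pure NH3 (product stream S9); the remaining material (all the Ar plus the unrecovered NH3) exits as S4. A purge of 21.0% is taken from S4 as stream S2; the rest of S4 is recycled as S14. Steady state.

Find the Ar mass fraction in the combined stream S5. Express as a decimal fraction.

0.552

Ar enters only via S11 and leaves only via the purge: 1890×0.323 = 0.210×(Ar in S4), and the recovery unit passes all Ar, so Ar in S5 = Ar in S4 = 2907 t/h.
NH3 in S5: m_A = 1890×0.677 + (1−0.210)·(1−0.420)·m_A, so m_A = 1279.5/0.5418 = 2361.6 t/h.
S5 = 2361.6 + 2907 = 5268.6 t/h.
Ar fraction in S5 = 2907/5268.6 = 0.552.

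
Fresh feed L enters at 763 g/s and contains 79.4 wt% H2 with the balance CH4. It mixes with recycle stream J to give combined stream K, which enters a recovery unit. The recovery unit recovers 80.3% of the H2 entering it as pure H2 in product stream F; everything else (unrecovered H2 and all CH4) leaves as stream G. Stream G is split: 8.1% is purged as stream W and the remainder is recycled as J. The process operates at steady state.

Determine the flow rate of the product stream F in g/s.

H2 in K: m_A = 763×0.794 + (1−0.081)·(1−0.803)·m_A, so m_A = 605.82/0.8190 = 739.75 g/s.
Product F = 0.803×739.75 = 594.02 g/s.

594 g/s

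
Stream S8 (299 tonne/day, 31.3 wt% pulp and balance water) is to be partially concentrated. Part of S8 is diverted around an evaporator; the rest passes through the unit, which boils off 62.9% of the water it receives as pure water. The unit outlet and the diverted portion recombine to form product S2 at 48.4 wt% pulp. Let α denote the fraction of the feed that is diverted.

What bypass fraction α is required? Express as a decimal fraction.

0.182

All 299×0.313 = 93.587 tonne/day of pulp reaches S2, so S2 = 93.587/0.484 = 193.36 tonne/day and vapour = 105.64 tonne/day.
The evaporator receives (1−α)·299 of feed at 0.687 water and removes 0.629 of that water:
0.629×0.687×(1−α)×299 = 105.64
(1−α) = 105.64/129.2 = 0.8176;  α = 0.1824.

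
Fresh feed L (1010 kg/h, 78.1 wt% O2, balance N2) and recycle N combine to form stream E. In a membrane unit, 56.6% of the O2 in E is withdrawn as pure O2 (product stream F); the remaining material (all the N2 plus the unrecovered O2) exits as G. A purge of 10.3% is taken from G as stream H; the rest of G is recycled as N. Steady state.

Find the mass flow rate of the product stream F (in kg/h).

731.1 kg/h

O2 in E: m_A = 1010×0.781 + (1−0.103)·(1−0.566)·m_A, so m_A = 788.81/0.6107 = 1291.6 kg/h.
Product F = 0.566×1291.6 = 731.07 kg/h.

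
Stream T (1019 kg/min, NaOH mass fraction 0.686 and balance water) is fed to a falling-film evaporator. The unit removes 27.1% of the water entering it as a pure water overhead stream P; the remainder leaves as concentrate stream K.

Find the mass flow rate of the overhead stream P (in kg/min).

water entering = 1019×0.314 = 319.97 kg/min; overhead removed = 0.271×319.97 = 86.711 kg/min.

86.71 kg/min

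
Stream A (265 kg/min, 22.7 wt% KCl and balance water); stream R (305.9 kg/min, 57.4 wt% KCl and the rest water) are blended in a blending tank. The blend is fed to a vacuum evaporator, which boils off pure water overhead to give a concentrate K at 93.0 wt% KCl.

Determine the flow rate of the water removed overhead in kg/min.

KCl entering = 265×0.227 + 305.9×0.574 = 235.74 kg/min.
All KCl reports to K, so K = 235.74/0.930 = 253.49 kg/min.
Total feed = 570.9 kg/min; overhead = 570.9 − 253.49 = 317.41 kg/min.

317.4 kg/min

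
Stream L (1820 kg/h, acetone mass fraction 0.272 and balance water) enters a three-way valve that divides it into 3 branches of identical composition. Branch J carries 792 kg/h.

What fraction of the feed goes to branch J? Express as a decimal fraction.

Fraction to J = 792/1820 = 0.4352.

0.435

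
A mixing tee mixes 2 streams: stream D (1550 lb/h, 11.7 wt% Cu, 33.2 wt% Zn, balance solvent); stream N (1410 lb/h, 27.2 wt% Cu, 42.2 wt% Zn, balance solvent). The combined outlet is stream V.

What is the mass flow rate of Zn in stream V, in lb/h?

1110 lb/h

Zn out = Zn in = 1550×0.332 + 1410×0.422 = 1109.6 lb/h.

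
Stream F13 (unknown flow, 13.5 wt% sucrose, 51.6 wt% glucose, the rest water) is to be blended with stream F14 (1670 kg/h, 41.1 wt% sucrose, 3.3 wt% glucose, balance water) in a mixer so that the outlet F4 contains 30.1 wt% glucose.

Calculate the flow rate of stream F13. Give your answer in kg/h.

Let F13 be the unknown flow. Total out = 1670 + F13.
glucose balance: 55.11 + 0.516·F13 = 0.301·(1670 + F13)
(0.516 − 0.301)·F13 = 0.301×1670 − 55.11 = 447.56
F13 = 447.56 / 0.215 = 2081.7 kg/h

2082 kg/h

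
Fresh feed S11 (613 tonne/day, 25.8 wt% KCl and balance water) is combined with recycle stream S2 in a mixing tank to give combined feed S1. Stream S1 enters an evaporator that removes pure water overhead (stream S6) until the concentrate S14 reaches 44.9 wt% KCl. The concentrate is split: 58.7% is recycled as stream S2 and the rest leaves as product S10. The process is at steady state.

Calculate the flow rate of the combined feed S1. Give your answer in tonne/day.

Overall KCl balance (none leaves overhead): KCl in fresh feed = KCl in product, i.e. 613×0.258 = (1−0.587)·S14·0.449.
S14 = 158.15/(0.449×0.413) = 852.87 tonne/day.
Recycle S2 = 0.587×852.87 = 500.64 tonne/day.
Combined feed S1 = 613 + 500.64 = 1113.6 tonne/day.

1114 tonne/day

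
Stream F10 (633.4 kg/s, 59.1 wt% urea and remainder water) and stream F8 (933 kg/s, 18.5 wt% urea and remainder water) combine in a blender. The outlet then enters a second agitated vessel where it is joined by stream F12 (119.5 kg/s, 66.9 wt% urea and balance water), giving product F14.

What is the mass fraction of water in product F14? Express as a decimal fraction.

Overall, product flow = 1685.9 kg/s.
water in = 633.4×0.409 + 933×0.815 + 119.5×0.331 = 1059 kg/s.
water fraction in F14 = 0.628.

0.628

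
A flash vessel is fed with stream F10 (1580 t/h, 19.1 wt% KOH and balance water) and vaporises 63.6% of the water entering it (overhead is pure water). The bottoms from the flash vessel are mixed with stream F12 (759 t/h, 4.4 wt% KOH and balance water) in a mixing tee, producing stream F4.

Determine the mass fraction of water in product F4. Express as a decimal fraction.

Vapour removed = 0.636×0.809×1580 = 812.95 t/h; concentrate = 767.05 t/h.
water reaching the mixer = 465.27 (from concentrate) + 759×0.956 = 1190.9 t/h.
Product flow = 767.05 + 759 = 1526.1 t/h; water fraction = 0.780.

0.780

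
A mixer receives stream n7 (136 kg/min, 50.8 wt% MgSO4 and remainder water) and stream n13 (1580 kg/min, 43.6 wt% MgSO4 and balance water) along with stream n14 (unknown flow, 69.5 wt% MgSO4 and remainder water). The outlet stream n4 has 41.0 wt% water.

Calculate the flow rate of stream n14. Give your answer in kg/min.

2424 kg/min

Let n14 be the unknown flow. Total out = 1716 + n14.
water balance: 958.03 + 0.305·n14 = 0.410·(1716 + n14)
(0.305 − 0.410)·n14 = 0.410×1716 − 958.03 = -254.47
n14 = -254.47 / -0.105 = 2423.5 kg/min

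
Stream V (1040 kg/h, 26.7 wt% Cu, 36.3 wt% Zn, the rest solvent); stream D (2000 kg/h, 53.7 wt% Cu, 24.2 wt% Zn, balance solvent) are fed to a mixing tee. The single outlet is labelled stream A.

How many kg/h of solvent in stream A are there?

solvent out = solvent in = 1040×0.370 + 2000×0.221 = 826.8 kg/h.

826.8 kg/h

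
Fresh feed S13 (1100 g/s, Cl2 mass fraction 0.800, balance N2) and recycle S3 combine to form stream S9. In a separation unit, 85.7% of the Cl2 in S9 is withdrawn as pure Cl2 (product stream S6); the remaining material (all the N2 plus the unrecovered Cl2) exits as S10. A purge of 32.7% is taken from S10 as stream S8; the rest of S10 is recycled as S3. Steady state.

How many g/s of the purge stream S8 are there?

N2 enters only via S13 and leaves only via the purge: 1100×0.200 = 0.327×(N2 in S10), and the separation unit passes all N2, so N2 in S9 = N2 in S10 = 672.78 g/s.
Cl2 in S9: m_A = 1100×0.800 + (1−0.327)·(1−0.857)·m_A, so m_A = 880/0.9038 = 973.71 g/s.
S10 = (1−0.857)×973.71 + 672.78 = 812.02 g/s.
Purge S8 = 0.327×812.02 = 265.53 g/s.

265.5 g/s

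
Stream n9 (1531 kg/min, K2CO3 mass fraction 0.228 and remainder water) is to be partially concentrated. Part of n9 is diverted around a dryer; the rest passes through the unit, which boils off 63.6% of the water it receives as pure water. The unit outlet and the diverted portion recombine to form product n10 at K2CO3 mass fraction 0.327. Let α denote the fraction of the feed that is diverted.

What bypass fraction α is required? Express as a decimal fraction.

0.383

All 1531×0.228 = 349.07 kg/min of K2CO3 reaches n10, so n10 = 349.07/0.327 = 1067.5 kg/min and vapour = 463.51 kg/min.
The evaporator receives (1−α)·1531 of feed at 0.772 water and removes 0.636 of that water:
0.636×0.772×(1−α)×1531 = 463.51
(1−α) = 463.51/751.71 = 0.6166;  α = 0.3834.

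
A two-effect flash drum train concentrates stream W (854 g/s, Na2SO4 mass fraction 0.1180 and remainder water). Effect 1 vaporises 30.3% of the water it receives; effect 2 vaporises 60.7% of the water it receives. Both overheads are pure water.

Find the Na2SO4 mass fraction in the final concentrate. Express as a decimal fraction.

water in feed = 854×0.882 = 753.23 g/s.
After stage 1: water left = (1−0.303)×753.23 = 525; stream total = 625.77 g/s.
After stage 2: water left = (1−0.607)×525 = 206.32; final concentrate = 307.1 g/s.
Na2SO4 fraction = 100.77/307.1 = 0.3281.

0.3281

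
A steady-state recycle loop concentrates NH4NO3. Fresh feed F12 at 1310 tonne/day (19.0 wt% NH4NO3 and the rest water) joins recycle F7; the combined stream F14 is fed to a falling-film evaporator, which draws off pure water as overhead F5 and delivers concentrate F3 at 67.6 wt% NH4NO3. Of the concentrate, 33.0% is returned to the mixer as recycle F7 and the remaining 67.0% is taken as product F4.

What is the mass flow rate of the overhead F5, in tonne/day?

941.8 tonne/day

Overall NH4NO3 balance (none leaves overhead): NH4NO3 in fresh feed = NH4NO3 in product, i.e. 1310×0.190 = (1−0.330)·F3·0.676.
F3 = 248.9/(0.676×0.670) = 549.55 tonne/day.
Recycle F7 = 0.330×549.55 = 181.35 tonne/day.
Combined feed F14 = 1310 + 181.35 = 1491.3 tonne/day.
Overhead F5 = F14 − F3 = 1491.3 − 549.55 = 941.8 tonne/day.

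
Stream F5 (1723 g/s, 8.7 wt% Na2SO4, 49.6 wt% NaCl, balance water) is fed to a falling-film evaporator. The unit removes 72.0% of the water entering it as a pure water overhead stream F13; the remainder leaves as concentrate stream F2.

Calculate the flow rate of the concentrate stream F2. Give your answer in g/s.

water entering = 1723×0.417 = 718.49 g/s; overhead removed = 0.720×718.49 = 517.31 g/s.
Concentrate = 1723 − 517.31 = 1205.7 g/s.

1206 g/s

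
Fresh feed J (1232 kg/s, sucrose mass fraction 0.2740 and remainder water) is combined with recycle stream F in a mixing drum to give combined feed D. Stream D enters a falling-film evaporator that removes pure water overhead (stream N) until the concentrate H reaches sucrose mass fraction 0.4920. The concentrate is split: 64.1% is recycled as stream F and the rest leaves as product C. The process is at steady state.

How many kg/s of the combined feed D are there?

2457 kg/s

Overall sucrose balance (none leaves overhead): sucrose in fresh feed = sucrose in product, i.e. 1232×0.274 = (1−0.641)·H·0.492.
H = 337.57/(0.492×0.359) = 1911.2 kg/s.
Recycle F = 0.641×1911.2 = 1225.1 kg/s.
Combined feed D = 1232 + 1225.1 = 2457.1 kg/s.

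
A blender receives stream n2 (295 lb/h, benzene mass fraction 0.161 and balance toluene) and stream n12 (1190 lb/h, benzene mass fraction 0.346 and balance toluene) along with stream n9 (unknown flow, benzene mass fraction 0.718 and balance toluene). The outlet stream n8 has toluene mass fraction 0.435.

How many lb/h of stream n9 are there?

Let n9 be the unknown flow. Total out = 1485 + n9.
toluene balance: 1025.8 + 0.282·n9 = 0.435·(1485 + n9)
(0.282 − 0.435)·n9 = 0.435×1485 − 1025.8 = -379.79
n9 = -379.79 / -0.153 = 2482.3 lb/h

2482 lb/h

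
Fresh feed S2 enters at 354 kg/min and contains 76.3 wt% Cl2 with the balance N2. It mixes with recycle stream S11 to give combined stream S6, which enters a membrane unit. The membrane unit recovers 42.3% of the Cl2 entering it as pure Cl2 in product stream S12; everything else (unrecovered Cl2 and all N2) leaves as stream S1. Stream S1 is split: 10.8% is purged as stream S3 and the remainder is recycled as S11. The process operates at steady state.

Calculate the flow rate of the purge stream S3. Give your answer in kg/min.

118.6 kg/min

N2 enters only via S2 and leaves only via the purge: 354×0.237 = 0.108×(N2 in S1), and the membrane unit passes all N2, so N2 in S6 = N2 in S1 = 776.83 kg/min.
Cl2 in S6: m_A = 354×0.763 + (1−0.108)·(1−0.423)·m_A, so m_A = 270.1/0.4853 = 556.55 kg/min.
S1 = (1−0.423)×556.55 + 776.83 = 1098 kg/min.
Purge S3 = 0.108×1098 = 118.58 kg/min.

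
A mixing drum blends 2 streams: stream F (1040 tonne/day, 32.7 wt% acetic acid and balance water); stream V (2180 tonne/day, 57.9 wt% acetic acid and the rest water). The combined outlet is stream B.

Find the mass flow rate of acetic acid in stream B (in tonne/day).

acetic acid out = acetic acid in = 1040×0.327 + 2180×0.579 = 1602.3 tonne/day.

1602 tonne/day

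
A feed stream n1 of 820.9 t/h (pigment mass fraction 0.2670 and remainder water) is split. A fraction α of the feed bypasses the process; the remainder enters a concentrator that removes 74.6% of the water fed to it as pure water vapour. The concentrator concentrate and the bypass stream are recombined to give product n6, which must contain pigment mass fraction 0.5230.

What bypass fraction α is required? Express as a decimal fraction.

All 820.9×0.267 = 219.18 t/h of pigment reaches n6, so n6 = 219.18/0.523 = 419.08 t/h and vapour = 401.82 t/h.
The evaporator receives (1−α)·820.9 of feed at 0.733 water and removes 0.746 of that water:
0.746×0.733×(1−α)×820.9 = 401.82
(1−α) = 401.82/448.88 = 0.8951;  α = 0.1049.

0.105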